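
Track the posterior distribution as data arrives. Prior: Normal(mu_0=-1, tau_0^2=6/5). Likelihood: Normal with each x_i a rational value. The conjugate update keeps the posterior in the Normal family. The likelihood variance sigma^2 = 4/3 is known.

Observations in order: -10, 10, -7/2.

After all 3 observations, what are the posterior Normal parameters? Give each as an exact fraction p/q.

obs 1: x=-10 → posterior Normal(-100/19, 12/19)
obs 2: x=10 → posterior Normal(-5/14, 3/7)
obs 3: x=-7/2 → posterior Normal(-83/74, 12/37)

mu_0=-83/74, tau_0^2=12/37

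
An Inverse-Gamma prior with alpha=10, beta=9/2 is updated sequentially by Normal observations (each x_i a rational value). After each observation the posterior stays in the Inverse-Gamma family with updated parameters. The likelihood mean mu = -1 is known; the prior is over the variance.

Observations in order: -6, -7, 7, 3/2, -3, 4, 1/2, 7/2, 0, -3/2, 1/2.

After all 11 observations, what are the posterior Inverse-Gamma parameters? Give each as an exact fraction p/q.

obs 1: x=-6 → posterior Inverse-Gamma(21/2, 17)
obs 2: x=-7 → posterior Inverse-Gamma(11, 35)
obs 3: x=7 → posterior Inverse-Gamma(23/2, 67)
obs 4: x=3/2 → posterior Inverse-Gamma(12, 561/8)
obs 5: x=-3 → posterior Inverse-Gamma(25/2, 577/8)
obs 6: x=4 → posterior Inverse-Gamma(13, 677/8)
obs 7: x=1/2 → posterior Inverse-Gamma(27/2, 343/4)
obs 8: x=7/2 → posterior Inverse-Gamma(14, 767/8)
obs 9: x=0 → posterior Inverse-Gamma(29/2, 771/8)
obs 10: x=-3/2 → posterior Inverse-Gamma(15, 193/2)
obs 11: x=1/2 → posterior Inverse-Gamma(31/2, 781/8)

alpha=31/2, beta=781/8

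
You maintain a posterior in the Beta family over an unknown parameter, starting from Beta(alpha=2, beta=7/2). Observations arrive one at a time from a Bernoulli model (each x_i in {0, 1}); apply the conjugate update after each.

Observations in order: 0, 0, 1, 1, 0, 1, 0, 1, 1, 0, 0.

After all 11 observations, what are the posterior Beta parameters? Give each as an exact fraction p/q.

alpha=7, beta=19/2

obs 1: x=0 → posterior Beta(2, 9/2)
obs 2: x=0 → posterior Beta(2, 11/2)
obs 3: x=1 → posterior Beta(3, 11/2)
obs 4: x=1 → posterior Beta(4, 11/2)
obs 5: x=0 → posterior Beta(4, 13/2)
obs 6: x=1 → posterior Beta(5, 13/2)
obs 7: x=0 → posterior Beta(5, 15/2)
obs 8: x=1 → posterior Beta(6, 15/2)
obs 9: x=1 → posterior Beta(7, 15/2)
obs 10: x=0 → posterior Beta(7, 17/2)
obs 11: x=0 → posterior Beta(7, 19/2)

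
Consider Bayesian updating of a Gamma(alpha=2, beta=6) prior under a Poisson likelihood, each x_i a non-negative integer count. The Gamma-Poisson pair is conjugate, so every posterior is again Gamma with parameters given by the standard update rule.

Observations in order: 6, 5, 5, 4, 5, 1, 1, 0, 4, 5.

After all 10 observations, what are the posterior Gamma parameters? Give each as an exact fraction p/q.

alpha=38, beta=16

obs 1: x=6 → posterior Gamma(8, 7)
obs 2: x=5 → posterior Gamma(13, 8)
obs 3: x=5 → posterior Gamma(18, 9)
obs 4: x=4 → posterior Gamma(22, 10)
obs 5: x=5 → posterior Gamma(27, 11)
obs 6: x=1 → posterior Gamma(28, 12)
obs 7: x=1 → posterior Gamma(29, 13)
obs 8: x=0 → posterior Gamma(29, 14)
obs 9: x=4 → posterior Gamma(33, 15)
obs 10: x=5 → posterior Gamma(38, 16)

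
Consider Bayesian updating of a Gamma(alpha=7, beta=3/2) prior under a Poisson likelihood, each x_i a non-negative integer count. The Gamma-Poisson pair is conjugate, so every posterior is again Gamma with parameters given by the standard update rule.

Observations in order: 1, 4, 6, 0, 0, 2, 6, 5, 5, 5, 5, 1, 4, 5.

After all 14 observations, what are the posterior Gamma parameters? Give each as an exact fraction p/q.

obs 1: x=1 → posterior Gamma(8, 5/2)
obs 2: x=4 → posterior Gamma(12, 7/2)
obs 3: x=6 → posterior Gamma(18, 9/2)
obs 4: x=0 → posterior Gamma(18, 11/2)
obs 5: x=0 → posterior Gamma(18, 13/2)
obs 6: x=2 → posterior Gamma(20, 15/2)
obs 7: x=6 → posterior Gamma(26, 17/2)
obs 8: x=5 → posterior Gamma(31, 19/2)
obs 9: x=5 → posterior Gamma(36, 21/2)
obs 10: x=5 → posterior Gamma(41, 23/2)
obs 11: x=5 → posterior Gamma(46, 25/2)
obs 12: x=1 → posterior Gamma(47, 27/2)
obs 13: x=4 → posterior Gamma(51, 29/2)
obs 14: x=5 → posterior Gamma(56, 31/2)

alpha=56, beta=31/2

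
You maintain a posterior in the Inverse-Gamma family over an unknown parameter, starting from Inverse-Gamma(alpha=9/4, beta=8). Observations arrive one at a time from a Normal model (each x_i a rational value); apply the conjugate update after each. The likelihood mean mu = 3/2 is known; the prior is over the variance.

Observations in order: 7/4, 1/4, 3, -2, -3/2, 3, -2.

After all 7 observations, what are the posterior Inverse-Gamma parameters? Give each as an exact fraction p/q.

obs 1: x=7/4 → posterior Inverse-Gamma(11/4, 257/32)
obs 2: x=1/4 → posterior Inverse-Gamma(13/4, 141/16)
obs 3: x=3 → posterior Inverse-Gamma(15/4, 159/16)
obs 4: x=-2 → posterior Inverse-Gamma(17/4, 257/16)
obs 5: x=-3/2 → posterior Inverse-Gamma(19/4, 329/16)
obs 6: x=3 → posterior Inverse-Gamma(21/4, 347/16)
obs 7: x=-2 → posterior Inverse-Gamma(23/4, 445/16)

alpha=23/4, beta=445/16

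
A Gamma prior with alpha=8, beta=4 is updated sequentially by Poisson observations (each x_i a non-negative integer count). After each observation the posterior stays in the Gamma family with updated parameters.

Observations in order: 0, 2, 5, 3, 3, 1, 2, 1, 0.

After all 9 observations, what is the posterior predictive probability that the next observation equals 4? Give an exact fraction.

obs 1: x=0 → posterior Gamma(8, 5)
obs 2: x=2 → posterior Gamma(10, 6)
obs 3: x=5 → posterior Gamma(15, 7)
obs 4: x=3 → posterior Gamma(18, 8)
obs 5: x=3 → posterior Gamma(21, 9)
obs 6: x=1 → posterior Gamma(22, 10)
obs 7: x=2 → posterior Gamma(24, 11)
obs 8: x=1 → posterior Gamma(25, 12)
obs 9: x=0 → posterior Gamma(25, 13)

20639999293485438748139913602025/246953391382495871652459563712512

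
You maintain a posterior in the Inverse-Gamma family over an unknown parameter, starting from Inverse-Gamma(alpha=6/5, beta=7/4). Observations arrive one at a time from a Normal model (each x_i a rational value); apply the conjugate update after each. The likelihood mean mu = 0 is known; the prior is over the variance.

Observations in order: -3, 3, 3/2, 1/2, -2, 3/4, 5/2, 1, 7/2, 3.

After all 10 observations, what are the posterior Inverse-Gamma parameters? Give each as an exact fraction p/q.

obs 1: x=-3 → posterior Inverse-Gamma(17/10, 25/4)
obs 2: x=3 → posterior Inverse-Gamma(11/5, 43/4)
obs 3: x=3/2 → posterior Inverse-Gamma(27/10, 95/8)
obs 4: x=1/2 → posterior Inverse-Gamma(16/5, 12)
obs 5: x=-2 → posterior Inverse-Gamma(37/10, 14)
obs 6: x=3/4 → posterior Inverse-Gamma(21/5, 457/32)
obs 7: x=5/2 → posterior Inverse-Gamma(47/10, 557/32)
obs 8: x=1 → posterior Inverse-Gamma(26/5, 573/32)
obs 9: x=7/2 → posterior Inverse-Gamma(57/10, 769/32)
obs 10: x=3 → posterior Inverse-Gamma(31/5, 913/32)

alpha=31/5, beta=913/32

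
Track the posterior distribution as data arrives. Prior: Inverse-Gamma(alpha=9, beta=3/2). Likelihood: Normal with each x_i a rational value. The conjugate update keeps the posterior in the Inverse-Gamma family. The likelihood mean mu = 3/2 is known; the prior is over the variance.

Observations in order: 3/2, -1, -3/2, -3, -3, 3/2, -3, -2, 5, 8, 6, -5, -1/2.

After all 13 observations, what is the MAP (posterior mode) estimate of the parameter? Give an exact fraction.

283/44

obs 1: x=3/2 → posterior Inverse-Gamma(19/2, 3/2)
obs 2: x=-1 → posterior Inverse-Gamma(10, 37/8)
obs 3: x=-3/2 → posterior Inverse-Gamma(21/2, 73/8)
obs 4: x=-3 → posterior Inverse-Gamma(11, 77/4)
obs 5: x=-3 → posterior Inverse-Gamma(23/2, 235/8)
obs 6: x=3/2 → posterior Inverse-Gamma(12, 235/8)
obs 7: x=-3 → posterior Inverse-Gamma(25/2, 79/2)
obs 8: x=-2 → posterior Inverse-Gamma(13, 365/8)
obs 9: x=5 → posterior Inverse-Gamma(27/2, 207/4)
obs 10: x=8 → posterior Inverse-Gamma(14, 583/8)
obs 11: x=6 → posterior Inverse-Gamma(29/2, 83)
obs 12: x=-5 → posterior Inverse-Gamma(15, 833/8)
obs 13: x=-1/2 → posterior Inverse-Gamma(31/2, 849/8)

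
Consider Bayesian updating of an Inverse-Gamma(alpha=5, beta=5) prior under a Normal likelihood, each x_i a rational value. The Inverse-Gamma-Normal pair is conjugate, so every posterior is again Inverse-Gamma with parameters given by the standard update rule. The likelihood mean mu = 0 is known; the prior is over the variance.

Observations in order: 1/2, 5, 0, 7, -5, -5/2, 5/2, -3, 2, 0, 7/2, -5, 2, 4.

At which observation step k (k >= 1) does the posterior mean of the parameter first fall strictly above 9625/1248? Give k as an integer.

obs 1: x=1/2 → posterior Inverse-Gamma(11/2, 41/8)
obs 2: x=5 → posterior Inverse-Gamma(6, 141/8)
obs 3: x=0 → posterior Inverse-Gamma(13/2, 141/8)
obs 4: x=7 → posterior Inverse-Gamma(7, 337/8)
obs 5: x=-5 → posterior Inverse-Gamma(15/2, 437/8)
obs 6: x=-5/2 → posterior Inverse-Gamma(8, 231/4)
obs 7: x=5/2 → posterior Inverse-Gamma(17/2, 487/8)
obs 8: x=-3 → posterior Inverse-Gamma(9, 523/8)
obs 9: x=2 → posterior Inverse-Gamma(19/2, 539/8)
obs 10: x=0 → posterior Inverse-Gamma(10, 539/8)
obs 11: x=7/2 → posterior Inverse-Gamma(21/2, 147/2)
obs 12: x=-5 → posterior Inverse-Gamma(11, 86)
obs 13: x=2 → posterior Inverse-Gamma(23/2, 88)
obs 14: x=4 → posterior Inverse-Gamma(12, 96)

k = 5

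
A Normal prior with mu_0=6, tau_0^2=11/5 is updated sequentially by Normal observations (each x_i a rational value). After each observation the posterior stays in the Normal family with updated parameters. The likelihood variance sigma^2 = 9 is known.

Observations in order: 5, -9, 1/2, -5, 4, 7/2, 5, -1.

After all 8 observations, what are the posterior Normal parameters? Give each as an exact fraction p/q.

mu_0=303/133, tau_0^2=99/133

obs 1: x=5 → posterior Normal(325/56, 99/56)
obs 2: x=-9 → posterior Normal(226/67, 99/67)
obs 3: x=1/2 → posterior Normal(463/156, 33/26)
obs 4: x=-5 → posterior Normal(353/178, 99/89)
obs 5: x=4 → posterior Normal(441/200, 99/100)
obs 6: x=7/2 → posterior Normal(7/3, 33/37)
obs 7: x=5 → posterior Normal(157/61, 99/122)
obs 8: x=-1 → posterior Normal(303/133, 99/133)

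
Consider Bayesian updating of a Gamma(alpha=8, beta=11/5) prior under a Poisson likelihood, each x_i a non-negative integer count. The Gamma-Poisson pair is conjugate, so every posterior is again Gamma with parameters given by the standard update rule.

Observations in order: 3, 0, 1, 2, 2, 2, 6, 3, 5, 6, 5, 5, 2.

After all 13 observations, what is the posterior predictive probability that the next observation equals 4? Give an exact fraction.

obs 1: x=3 → posterior Gamma(11, 16/5)
obs 2: x=0 → posterior Gamma(11, 21/5)
obs 3: x=1 → posterior Gamma(12, 26/5)
obs 4: x=2 → posterior Gamma(14, 31/5)
obs 5: x=2 → posterior Gamma(16, 36/5)
obs 6: x=2 → posterior Gamma(18, 41/5)
obs 7: x=6 → posterior Gamma(24, 46/5)
obs 8: x=3 → posterior Gamma(27, 51/5)
obs 9: x=5 → posterior Gamma(32, 56/5)
obs 10: x=6 → posterior Gamma(38, 61/5)
obs 11: x=5 → posterior Gamma(43, 66/5)
obs 12: x=5 → posterior Gamma(48, 71/5)
obs 13: x=2 → posterior Gamma(50, 76/5)

2009869146279609260713952209878497262930394219555274076336387431415749313702164654655613689659392000000/11433811272836884826665874049685357613602127080237382571153151471568389249023393608050222706416077770721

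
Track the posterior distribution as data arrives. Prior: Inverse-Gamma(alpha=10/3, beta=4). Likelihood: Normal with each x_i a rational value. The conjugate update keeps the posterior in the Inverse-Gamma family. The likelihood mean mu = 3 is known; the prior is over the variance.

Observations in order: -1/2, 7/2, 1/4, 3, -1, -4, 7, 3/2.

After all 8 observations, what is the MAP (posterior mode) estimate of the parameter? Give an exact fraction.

obs 1: x=-1/2 → posterior Inverse-Gamma(23/6, 81/8)
obs 2: x=7/2 → posterior Inverse-Gamma(13/3, 41/4)
obs 3: x=1/4 → posterior Inverse-Gamma(29/6, 449/32)
obs 4: x=3 → posterior Inverse-Gamma(16/3, 449/32)
obs 5: x=-1 → posterior Inverse-Gamma(35/6, 705/32)
obs 6: x=-4 → posterior Inverse-Gamma(19/3, 1489/32)
obs 7: x=7 → posterior Inverse-Gamma(41/6, 1745/32)
obs 8: x=3/2 → posterior Inverse-Gamma(22/3, 1781/32)

5343/800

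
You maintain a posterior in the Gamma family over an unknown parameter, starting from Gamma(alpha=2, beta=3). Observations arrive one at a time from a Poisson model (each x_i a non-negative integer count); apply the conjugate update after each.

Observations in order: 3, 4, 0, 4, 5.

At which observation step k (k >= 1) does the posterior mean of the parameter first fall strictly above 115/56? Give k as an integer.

obs 1: x=3 → posterior Gamma(5, 4)
obs 2: x=4 → posterior Gamma(9, 5)
obs 3: x=0 → posterior Gamma(9, 6)
obs 4: x=4 → posterior Gamma(13, 7)
obs 5: x=5 → posterior Gamma(18, 8)

k = 5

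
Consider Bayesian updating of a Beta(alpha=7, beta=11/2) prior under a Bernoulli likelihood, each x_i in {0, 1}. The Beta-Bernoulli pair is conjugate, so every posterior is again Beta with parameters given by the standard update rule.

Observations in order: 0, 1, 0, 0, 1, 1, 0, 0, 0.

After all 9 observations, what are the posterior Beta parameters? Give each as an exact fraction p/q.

alpha=10, beta=23/2

obs 1: x=0 → posterior Beta(7, 13/2)
obs 2: x=1 → posterior Beta(8, 13/2)
obs 3: x=0 → posterior Beta(8, 15/2)
obs 4: x=0 → posterior Beta(8, 17/2)
obs 5: x=1 → posterior Beta(9, 17/2)
obs 6: x=1 → posterior Beta(10, 17/2)
obs 7: x=0 → posterior Beta(10, 19/2)
obs 8: x=0 → posterior Beta(10, 21/2)
obs 9: x=0 → posterior Beta(10, 23/2)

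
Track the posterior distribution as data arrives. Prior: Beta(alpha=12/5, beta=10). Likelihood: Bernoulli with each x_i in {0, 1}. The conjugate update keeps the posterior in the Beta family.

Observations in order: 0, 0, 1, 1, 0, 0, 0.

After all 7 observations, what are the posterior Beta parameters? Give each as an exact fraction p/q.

obs 1: x=0 → posterior Beta(12/5, 11)
obs 2: x=0 → posterior Beta(12/5, 12)
obs 3: x=1 → posterior Beta(17/5, 12)
obs 4: x=1 → posterior Beta(22/5, 12)
obs 5: x=0 → posterior Beta(22/5, 13)
obs 6: x=0 → posterior Beta(22/5, 14)
obs 7: x=0 → posterior Beta(22/5, 15)

alpha=22/5, beta=15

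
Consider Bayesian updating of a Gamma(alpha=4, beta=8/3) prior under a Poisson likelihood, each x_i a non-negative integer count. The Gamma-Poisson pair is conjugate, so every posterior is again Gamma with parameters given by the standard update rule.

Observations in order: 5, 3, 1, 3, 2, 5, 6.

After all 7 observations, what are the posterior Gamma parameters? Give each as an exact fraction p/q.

alpha=29, beta=29/3

obs 1: x=5 → posterior Gamma(9, 11/3)
obs 2: x=3 → posterior Gamma(12, 14/3)
obs 3: x=1 → posterior Gamma(13, 17/3)
obs 4: x=3 → posterior Gamma(16, 20/3)
obs 5: x=2 → posterior Gamma(18, 23/3)
obs 6: x=5 → posterior Gamma(23, 26/3)
obs 7: x=6 → posterior Gamma(29, 29/3)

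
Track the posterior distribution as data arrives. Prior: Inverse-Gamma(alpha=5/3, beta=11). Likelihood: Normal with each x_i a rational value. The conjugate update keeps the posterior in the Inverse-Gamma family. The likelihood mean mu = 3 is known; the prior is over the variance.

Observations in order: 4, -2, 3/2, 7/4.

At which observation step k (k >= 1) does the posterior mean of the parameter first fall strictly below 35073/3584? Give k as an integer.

k = 4

obs 1: x=4 → posterior Inverse-Gamma(13/6, 23/2)
obs 2: x=-2 → posterior Inverse-Gamma(8/3, 24)
obs 3: x=3/2 → posterior Inverse-Gamma(19/6, 201/8)
obs 4: x=7/4 → posterior Inverse-Gamma(11/3, 829/32)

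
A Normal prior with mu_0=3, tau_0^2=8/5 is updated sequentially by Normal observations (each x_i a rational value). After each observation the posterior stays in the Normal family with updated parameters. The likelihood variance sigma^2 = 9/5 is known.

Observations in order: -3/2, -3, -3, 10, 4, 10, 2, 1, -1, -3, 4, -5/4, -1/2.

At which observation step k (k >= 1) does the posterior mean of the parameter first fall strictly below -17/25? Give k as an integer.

obs 1: x=-3/2 → posterior Normal(15/17, 72/85)
obs 2: x=-3 → posterior Normal(-9/25, 72/125)
obs 3: x=-3 → posterior Normal(-1, 24/55)
obs 4: x=10 → posterior Normal(47/41, 72/205)
obs 5: x=4 → posterior Normal(79/49, 72/245)
obs 6: x=10 → posterior Normal(53/19, 24/95)
obs 7: x=2 → posterior Normal(35/13, 72/325)
obs 8: x=1 → posterior Normal(183/73, 72/365)
obs 9: x=-1 → posterior Normal(175/81, 8/45)
obs 10: x=-3 → posterior Normal(151/89, 72/445)
obs 11: x=4 → posterior Normal(183/97, 72/485)
obs 12: x=-5/4 → posterior Normal(173/105, 24/175)
obs 13: x=-1/2 → posterior Normal(169/113, 72/565)

k = 3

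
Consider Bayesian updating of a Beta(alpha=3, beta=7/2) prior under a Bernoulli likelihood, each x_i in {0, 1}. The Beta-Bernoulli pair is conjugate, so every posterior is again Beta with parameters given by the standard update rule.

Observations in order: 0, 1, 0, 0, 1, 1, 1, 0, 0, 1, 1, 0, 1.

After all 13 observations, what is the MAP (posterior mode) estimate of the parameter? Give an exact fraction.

obs 1: x=0 → posterior Beta(3, 9/2)
obs 2: x=1 → posterior Beta(4, 9/2)
obs 3: x=0 → posterior Beta(4, 11/2)
obs 4: x=0 → posterior Beta(4, 13/2)
obs 5: x=1 → posterior Beta(5, 13/2)
obs 6: x=1 → posterior Beta(6, 13/2)
obs 7: x=1 → posterior Beta(7, 13/2)
obs 8: x=0 → posterior Beta(7, 15/2)
obs 9: x=0 → posterior Beta(7, 17/2)
obs 10: x=1 → posterior Beta(8, 17/2)
obs 11: x=1 → posterior Beta(9, 17/2)
obs 12: x=0 → posterior Beta(9, 19/2)
obs 13: x=1 → posterior Beta(10, 19/2)

18/35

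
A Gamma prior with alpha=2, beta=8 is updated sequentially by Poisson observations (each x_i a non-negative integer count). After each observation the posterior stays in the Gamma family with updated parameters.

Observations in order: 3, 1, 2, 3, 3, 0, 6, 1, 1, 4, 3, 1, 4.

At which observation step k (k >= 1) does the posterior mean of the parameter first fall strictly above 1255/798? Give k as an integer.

obs 1: x=3 → posterior Gamma(5, 9)
obs 2: x=1 → posterior Gamma(6, 10)
obs 3: x=2 → posterior Gamma(8, 11)
obs 4: x=3 → posterior Gamma(11, 12)
obs 5: x=3 → posterior Gamma(14, 13)
obs 6: x=0 → posterior Gamma(14, 14)
obs 7: x=6 → posterior Gamma(20, 15)
obs 8: x=1 → posterior Gamma(21, 16)
obs 9: x=1 → posterior Gamma(22, 17)
obs 10: x=4 → posterior Gamma(26, 18)
obs 11: x=3 → posterior Gamma(29, 19)
obs 12: x=1 → posterior Gamma(30, 20)
obs 13: x=4 → posterior Gamma(34, 21)

k = 13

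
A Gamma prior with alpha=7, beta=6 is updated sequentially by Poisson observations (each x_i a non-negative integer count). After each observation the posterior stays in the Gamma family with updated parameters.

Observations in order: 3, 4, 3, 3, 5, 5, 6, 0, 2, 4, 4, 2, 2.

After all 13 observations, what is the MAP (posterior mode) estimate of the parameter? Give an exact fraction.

49/19

obs 1: x=3 → posterior Gamma(10, 7)
obs 2: x=4 → posterior Gamma(14, 8)
obs 3: x=3 → posterior Gamma(17, 9)
obs 4: x=3 → posterior Gamma(20, 10)
obs 5: x=5 → posterior Gamma(25, 11)
obs 6: x=5 → posterior Gamma(30, 12)
obs 7: x=6 → posterior Gamma(36, 13)
obs 8: x=0 → posterior Gamma(36, 14)
obs 9: x=2 → posterior Gamma(38, 15)
obs 10: x=4 → posterior Gamma(42, 16)
obs 11: x=4 → posterior Gamma(46, 17)
obs 12: x=2 → posterior Gamma(48, 18)
obs 13: x=2 → posterior Gamma(50, 19)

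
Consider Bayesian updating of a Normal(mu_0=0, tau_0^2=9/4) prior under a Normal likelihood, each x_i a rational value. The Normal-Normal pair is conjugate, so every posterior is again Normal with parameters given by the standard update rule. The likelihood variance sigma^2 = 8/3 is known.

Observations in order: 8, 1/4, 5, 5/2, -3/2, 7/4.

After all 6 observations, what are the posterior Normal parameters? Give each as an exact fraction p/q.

mu_0=216/97, tau_0^2=36/97

obs 1: x=8 → posterior Normal(216/59, 72/59)
obs 2: x=1/4 → posterior Normal(891/344, 36/43)
obs 3: x=5 → posterior Normal(1431/452, 72/113)
obs 4: x=5/2 → posterior Normal(243/80, 18/35)
obs 5: x=-3/2 → posterior Normal(1539/668, 72/167)
obs 6: x=7/4 → posterior Normal(216/97, 36/97)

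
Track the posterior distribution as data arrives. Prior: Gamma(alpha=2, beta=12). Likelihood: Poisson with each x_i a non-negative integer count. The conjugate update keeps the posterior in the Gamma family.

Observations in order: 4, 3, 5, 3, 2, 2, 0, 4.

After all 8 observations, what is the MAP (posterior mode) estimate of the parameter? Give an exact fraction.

obs 1: x=4 → posterior Gamma(6, 13)
obs 2: x=3 → posterior Gamma(9, 14)
obs 3: x=5 → posterior Gamma(14, 15)
obs 4: x=3 → posterior Gamma(17, 16)
obs 5: x=2 → posterior Gamma(19, 17)
obs 6: x=2 → posterior Gamma(21, 18)
obs 7: x=0 → posterior Gamma(21, 19)
obs 8: x=4 → posterior Gamma(25, 20)

6/5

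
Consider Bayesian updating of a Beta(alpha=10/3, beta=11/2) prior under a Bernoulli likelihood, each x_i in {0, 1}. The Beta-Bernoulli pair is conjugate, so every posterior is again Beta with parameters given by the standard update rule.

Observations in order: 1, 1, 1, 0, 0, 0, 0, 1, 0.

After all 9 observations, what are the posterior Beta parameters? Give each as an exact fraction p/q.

alpha=22/3, beta=21/2

obs 1: x=1 → posterior Beta(13/3, 11/2)
obs 2: x=1 → posterior Beta(16/3, 11/2)
obs 3: x=1 → posterior Beta(19/3, 11/2)
obs 4: x=0 → posterior Beta(19/3, 13/2)
obs 5: x=0 → posterior Beta(19/3, 15/2)
obs 6: x=0 → posterior Beta(19/3, 17/2)
obs 7: x=0 → posterior Beta(19/3, 19/2)
obs 8: x=1 → posterior Beta(22/3, 19/2)
obs 9: x=0 → posterior Beta(22/3, 21/2)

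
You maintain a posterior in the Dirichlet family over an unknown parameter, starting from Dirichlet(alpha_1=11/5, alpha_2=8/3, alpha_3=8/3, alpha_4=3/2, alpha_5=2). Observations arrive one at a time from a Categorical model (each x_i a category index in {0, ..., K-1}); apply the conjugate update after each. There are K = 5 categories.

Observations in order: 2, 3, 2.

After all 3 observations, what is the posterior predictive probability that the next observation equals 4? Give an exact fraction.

60/421

obs 1: x=2 → posterior Dirichlet(11/5, 8/3, 11/3, 3/2, 2)
obs 2: x=3 → posterior Dirichlet(11/5, 8/3, 11/3, 5/2, 2)
obs 3: x=2 → posterior Dirichlet(11/5, 8/3, 14/3, 5/2, 2)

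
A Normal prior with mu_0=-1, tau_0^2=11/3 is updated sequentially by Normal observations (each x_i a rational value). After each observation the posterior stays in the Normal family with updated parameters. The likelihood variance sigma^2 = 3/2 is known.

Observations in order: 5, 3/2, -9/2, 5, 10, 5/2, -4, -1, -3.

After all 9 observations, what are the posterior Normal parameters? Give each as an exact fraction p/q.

obs 1: x=5 → posterior Normal(101/31, 33/31)
obs 2: x=3/2 → posterior Normal(134/53, 33/53)
obs 3: x=-9/2 → posterior Normal(7/15, 11/25)
obs 4: x=5 → posterior Normal(145/97, 33/97)
obs 5: x=10 → posterior Normal(365/119, 33/119)
obs 6: x=5/2 → posterior Normal(140/47, 11/47)
obs 7: x=-4 → posterior Normal(332/163, 33/163)
obs 8: x=-1 → posterior Normal(62/37, 33/185)
obs 9: x=-3 → posterior Normal(244/207, 11/69)

mu_0=244/207, tau_0^2=11/69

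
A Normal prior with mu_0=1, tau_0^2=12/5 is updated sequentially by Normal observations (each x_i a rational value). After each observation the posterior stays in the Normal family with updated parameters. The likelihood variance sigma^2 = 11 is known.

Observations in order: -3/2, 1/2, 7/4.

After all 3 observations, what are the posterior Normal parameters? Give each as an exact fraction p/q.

mu_0=64/91, tau_0^2=132/91

obs 1: x=-3/2 → posterior Normal(37/67, 132/67)
obs 2: x=1/2 → posterior Normal(43/79, 132/79)
obs 3: x=7/4 → posterior Normal(64/91, 132/91)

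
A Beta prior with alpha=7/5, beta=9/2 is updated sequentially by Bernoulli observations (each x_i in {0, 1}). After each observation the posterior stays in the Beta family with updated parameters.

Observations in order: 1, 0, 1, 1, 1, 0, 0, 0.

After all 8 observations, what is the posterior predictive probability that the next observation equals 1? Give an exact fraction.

obs 1: x=1 → posterior Beta(12/5, 9/2)
obs 2: x=0 → posterior Beta(12/5, 11/2)
obs 3: x=1 → posterior Beta(17/5, 11/2)
obs 4: x=1 → posterior Beta(22/5, 11/2)
obs 5: x=1 → posterior Beta(27/5, 11/2)
obs 6: x=0 → posterior Beta(27/5, 13/2)
obs 7: x=0 → posterior Beta(27/5, 15/2)
obs 8: x=0 → posterior Beta(27/5, 17/2)

54/139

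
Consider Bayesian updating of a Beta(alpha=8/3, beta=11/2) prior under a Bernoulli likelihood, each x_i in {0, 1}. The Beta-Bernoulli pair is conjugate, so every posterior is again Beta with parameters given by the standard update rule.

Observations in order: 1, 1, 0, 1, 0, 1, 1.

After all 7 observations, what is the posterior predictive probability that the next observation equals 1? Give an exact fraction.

obs 1: x=1 → posterior Beta(11/3, 11/2)
obs 2: x=1 → posterior Beta(14/3, 11/2)
obs 3: x=0 → posterior Beta(14/3, 13/2)
obs 4: x=1 → posterior Beta(17/3, 13/2)
obs 5: x=0 → posterior Beta(17/3, 15/2)
obs 6: x=1 → posterior Beta(20/3, 15/2)
obs 7: x=1 → posterior Beta(23/3, 15/2)

46/91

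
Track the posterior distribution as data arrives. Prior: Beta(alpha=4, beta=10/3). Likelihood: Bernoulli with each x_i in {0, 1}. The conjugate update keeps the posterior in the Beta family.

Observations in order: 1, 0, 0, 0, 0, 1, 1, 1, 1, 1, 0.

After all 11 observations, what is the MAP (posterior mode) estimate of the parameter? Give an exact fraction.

27/49

obs 1: x=1 → posterior Beta(5, 10/3)
obs 2: x=0 → posterior Beta(5, 13/3)
obs 3: x=0 → posterior Beta(5, 16/3)
obs 4: x=0 → posterior Beta(5, 19/3)
obs 5: x=0 → posterior Beta(5, 22/3)
obs 6: x=1 → posterior Beta(6, 22/3)
obs 7: x=1 → posterior Beta(7, 22/3)
obs 8: x=1 → posterior Beta(8, 22/3)
obs 9: x=1 → posterior Beta(9, 22/3)
obs 10: x=1 → posterior Beta(10, 22/3)
obs 11: x=0 → posterior Beta(10, 25/3)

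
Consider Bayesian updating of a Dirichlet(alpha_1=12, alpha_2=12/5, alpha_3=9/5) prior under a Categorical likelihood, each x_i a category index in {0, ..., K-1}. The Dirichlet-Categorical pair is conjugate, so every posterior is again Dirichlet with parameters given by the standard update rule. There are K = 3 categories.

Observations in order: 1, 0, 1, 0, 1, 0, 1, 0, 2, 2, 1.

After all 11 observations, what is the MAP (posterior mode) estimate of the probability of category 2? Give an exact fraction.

14/121

obs 1: x=1 → posterior Dirichlet(12, 17/5, 9/5)
obs 2: x=0 → posterior Dirichlet(13, 17/5, 9/5)
obs 3: x=1 → posterior Dirichlet(13, 22/5, 9/5)
obs 4: x=0 → posterior Dirichlet(14, 22/5, 9/5)
obs 5: x=1 → posterior Dirichlet(14, 27/5, 9/5)
obs 6: x=0 → posterior Dirichlet(15, 27/5, 9/5)
obs 7: x=1 → posterior Dirichlet(15, 32/5, 9/5)
obs 8: x=0 → posterior Dirichlet(16, 32/5, 9/5)
obs 9: x=2 → posterior Dirichlet(16, 32/5, 14/5)
obs 10: x=2 → posterior Dirichlet(16, 32/5, 19/5)
obs 11: x=1 → posterior Dirichlet(16, 37/5, 19/5)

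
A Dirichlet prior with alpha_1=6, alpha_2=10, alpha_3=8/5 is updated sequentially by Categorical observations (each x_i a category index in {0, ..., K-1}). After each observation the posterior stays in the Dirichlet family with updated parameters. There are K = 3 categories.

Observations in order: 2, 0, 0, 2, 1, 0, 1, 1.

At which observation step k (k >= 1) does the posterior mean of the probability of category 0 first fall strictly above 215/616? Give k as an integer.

k = 2

obs 1: x=2 → posterior Dirichlet(6, 10, 13/5)
obs 2: x=0 → posterior Dirichlet(7, 10, 13/5)
obs 3: x=0 → posterior Dirichlet(8, 10, 13/5)
obs 4: x=2 → posterior Dirichlet(8, 10, 18/5)
obs 5: x=1 → posterior Dirichlet(8, 11, 18/5)
obs 6: x=0 → posterior Dirichlet(9, 11, 18/5)
obs 7: x=1 → posterior Dirichlet(9, 12, 18/5)
obs 8: x=1 → posterior Dirichlet(9, 13, 18/5)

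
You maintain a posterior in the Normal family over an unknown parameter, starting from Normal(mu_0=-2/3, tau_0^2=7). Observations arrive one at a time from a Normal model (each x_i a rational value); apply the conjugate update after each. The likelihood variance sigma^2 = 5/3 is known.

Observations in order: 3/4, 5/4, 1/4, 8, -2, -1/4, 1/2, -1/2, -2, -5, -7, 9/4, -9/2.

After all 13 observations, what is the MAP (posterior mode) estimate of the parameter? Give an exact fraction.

obs 1: x=3/4 → posterior Normal(149/312, 35/26)
obs 2: x=5/4 → posterior Normal(116/141, 35/47)
obs 3: x=1/4 → posterior Normal(31/48, 35/68)
obs 4: x=8 → posterior Normal(2543/1068, 35/89)
obs 5: x=-2 → posterior Normal(2039/1320, 7/22)
obs 6: x=-1/4 → posterior Normal(494/393, 35/131)
obs 7: x=1/2 → posterior Normal(1051/912, 35/152)
obs 8: x=-1/2 → posterior Normal(494/519, 35/173)
obs 9: x=-2 → posterior Normal(184/291, 35/194)
obs 10: x=-5 → posterior Normal(53/645, 7/43)
obs 11: x=-7 → posterior Normal(-97/177, 35/236)
obs 12: x=9/4 → posterior Normal(-985/3084, 35/257)
obs 13: x=-9/2 → posterior Normal(-2119/3336, 35/278)

-2119/3336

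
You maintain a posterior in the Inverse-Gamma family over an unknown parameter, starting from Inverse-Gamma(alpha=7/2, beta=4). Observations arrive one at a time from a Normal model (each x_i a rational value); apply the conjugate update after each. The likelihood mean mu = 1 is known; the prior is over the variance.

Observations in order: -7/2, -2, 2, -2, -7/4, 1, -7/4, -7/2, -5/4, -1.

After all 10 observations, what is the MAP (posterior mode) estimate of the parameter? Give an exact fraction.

obs 1: x=-7/2 → posterior Inverse-Gamma(4, 113/8)
obs 2: x=-2 → posterior Inverse-Gamma(9/2, 149/8)
obs 3: x=2 → posterior Inverse-Gamma(5, 153/8)
obs 4: x=-2 → posterior Inverse-Gamma(11/2, 189/8)
obs 5: x=-7/4 → posterior Inverse-Gamma(6, 877/32)
obs 6: x=1 → posterior Inverse-Gamma(13/2, 877/32)
obs 7: x=-7/4 → posterior Inverse-Gamma(7, 499/16)
obs 8: x=-7/2 → posterior Inverse-Gamma(15/2, 661/16)
obs 9: x=-5/4 → posterior Inverse-Gamma(8, 1403/32)
obs 10: x=-1 → posterior Inverse-Gamma(17/2, 1467/32)

1467/304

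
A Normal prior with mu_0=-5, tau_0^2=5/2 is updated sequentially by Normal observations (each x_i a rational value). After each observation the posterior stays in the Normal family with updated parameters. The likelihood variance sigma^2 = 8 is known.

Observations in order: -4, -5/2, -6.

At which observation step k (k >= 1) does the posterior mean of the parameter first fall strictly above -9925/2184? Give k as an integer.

obs 1: x=-4 → posterior Normal(-100/21, 40/21)
obs 2: x=-5/2 → posterior Normal(-225/52, 20/13)
obs 3: x=-6 → posterior Normal(-285/62, 40/31)

k = 2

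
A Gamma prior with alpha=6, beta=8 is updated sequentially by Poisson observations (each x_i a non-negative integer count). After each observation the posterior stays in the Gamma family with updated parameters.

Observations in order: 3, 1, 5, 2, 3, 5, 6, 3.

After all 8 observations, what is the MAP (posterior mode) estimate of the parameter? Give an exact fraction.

obs 1: x=3 → posterior Gamma(9, 9)
obs 2: x=1 → posterior Gamma(10, 10)
obs 3: x=5 → posterior Gamma(15, 11)
obs 4: x=2 → posterior Gamma(17, 12)
obs 5: x=3 → posterior Gamma(20, 13)
obs 6: x=5 → posterior Gamma(25, 14)
obs 7: x=6 → posterior Gamma(31, 15)
obs 8: x=3 → posterior Gamma(34, 16)

33/16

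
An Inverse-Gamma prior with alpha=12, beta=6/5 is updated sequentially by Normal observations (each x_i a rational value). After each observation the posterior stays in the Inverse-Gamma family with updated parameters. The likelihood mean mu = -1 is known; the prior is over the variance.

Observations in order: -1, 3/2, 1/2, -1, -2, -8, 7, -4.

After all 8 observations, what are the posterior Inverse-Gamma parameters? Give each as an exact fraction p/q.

obs 1: x=-1 → posterior Inverse-Gamma(25/2, 6/5)
obs 2: x=3/2 → posterior Inverse-Gamma(13, 173/40)
obs 3: x=1/2 → posterior Inverse-Gamma(27/2, 109/20)
obs 4: x=-1 → posterior Inverse-Gamma(14, 109/20)
obs 5: x=-2 → posterior Inverse-Gamma(29/2, 119/20)
obs 6: x=-8 → posterior Inverse-Gamma(15, 609/20)
obs 7: x=7 → posterior Inverse-Gamma(31/2, 1249/20)
obs 8: x=-4 → posterior Inverse-Gamma(16, 1339/20)

alpha=16, beta=1339/20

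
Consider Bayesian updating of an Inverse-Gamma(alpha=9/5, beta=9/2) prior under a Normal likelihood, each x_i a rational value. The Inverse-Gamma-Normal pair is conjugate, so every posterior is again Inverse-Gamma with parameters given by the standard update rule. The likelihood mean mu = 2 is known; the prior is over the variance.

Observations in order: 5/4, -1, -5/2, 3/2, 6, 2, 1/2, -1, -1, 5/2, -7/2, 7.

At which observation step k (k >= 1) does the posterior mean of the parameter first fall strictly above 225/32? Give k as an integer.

obs 1: x=5/4 → posterior Inverse-Gamma(23/10, 153/32)
obs 2: x=-1 → posterior Inverse-Gamma(14/5, 297/32)
obs 3: x=-5/2 → posterior Inverse-Gamma(33/10, 621/32)
obs 4: x=3/2 → posterior Inverse-Gamma(19/5, 625/32)
obs 5: x=6 → posterior Inverse-Gamma(43/10, 881/32)
obs 6: x=2 → posterior Inverse-Gamma(24/5, 881/32)
obs 7: x=1/2 → posterior Inverse-Gamma(53/10, 917/32)
obs 8: x=-1 → posterior Inverse-Gamma(29/5, 1061/32)
obs 9: x=-1 → posterior Inverse-Gamma(63/10, 1205/32)
obs 10: x=5/2 → posterior Inverse-Gamma(34/5, 1209/32)
obs 11: x=-7/2 → posterior Inverse-Gamma(73/10, 1693/32)
obs 12: x=7 → posterior Inverse-Gamma(39/5, 2093/32)

k = 3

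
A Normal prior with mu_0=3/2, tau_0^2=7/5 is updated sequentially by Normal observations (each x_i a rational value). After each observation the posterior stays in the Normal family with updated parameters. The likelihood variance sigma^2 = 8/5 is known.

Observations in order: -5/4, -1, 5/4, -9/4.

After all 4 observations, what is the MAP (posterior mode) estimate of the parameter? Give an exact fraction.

obs 1: x=-5/4 → posterior Normal(13/60, 56/75)
obs 2: x=-1 → posterior Normal(-15/88, 28/55)
obs 3: x=5/4 → posterior Normal(5/29, 56/145)
obs 4: x=-9/4 → posterior Normal(-43/144, 14/45)

-43/144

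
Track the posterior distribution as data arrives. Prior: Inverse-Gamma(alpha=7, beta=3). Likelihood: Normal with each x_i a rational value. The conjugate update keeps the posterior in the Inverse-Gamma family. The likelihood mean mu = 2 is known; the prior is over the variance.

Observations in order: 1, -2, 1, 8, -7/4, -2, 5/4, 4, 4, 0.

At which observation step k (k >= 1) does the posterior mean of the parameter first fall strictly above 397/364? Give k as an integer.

k = 2

obs 1: x=1 → posterior Inverse-Gamma(15/2, 7/2)
obs 2: x=-2 → posterior Inverse-Gamma(8, 23/2)
obs 3: x=1 → posterior Inverse-Gamma(17/2, 12)
obs 4: x=8 → posterior Inverse-Gamma(9, 30)
obs 5: x=-7/4 → posterior Inverse-Gamma(19/2, 1185/32)
obs 6: x=-2 → posterior Inverse-Gamma(10, 1441/32)
obs 7: x=5/4 → posterior Inverse-Gamma(21/2, 725/16)
obs 8: x=4 → posterior Inverse-Gamma(11, 757/16)
obs 9: x=4 → posterior Inverse-Gamma(23/2, 789/16)
obs 10: x=0 → posterior Inverse-Gamma(12, 821/16)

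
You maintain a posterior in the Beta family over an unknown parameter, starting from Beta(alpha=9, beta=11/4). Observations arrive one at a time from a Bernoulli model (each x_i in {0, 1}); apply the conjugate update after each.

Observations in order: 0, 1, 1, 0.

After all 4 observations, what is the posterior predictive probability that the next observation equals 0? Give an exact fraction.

19/63

obs 1: x=0 → posterior Beta(9, 15/4)
obs 2: x=1 → posterior Beta(10, 15/4)
obs 3: x=1 → posterior Beta(11, 15/4)
obs 4: x=0 → posterior Beta(11, 19/4)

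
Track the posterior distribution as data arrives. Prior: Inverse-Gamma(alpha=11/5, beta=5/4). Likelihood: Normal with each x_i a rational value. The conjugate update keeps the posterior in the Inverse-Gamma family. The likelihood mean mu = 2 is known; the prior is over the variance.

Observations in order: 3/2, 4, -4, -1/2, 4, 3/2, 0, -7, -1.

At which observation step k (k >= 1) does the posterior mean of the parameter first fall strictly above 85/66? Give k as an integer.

k = 2

obs 1: x=3/2 → posterior Inverse-Gamma(27/10, 11/8)
obs 2: x=4 → posterior Inverse-Gamma(16/5, 27/8)
obs 3: x=-4 → posterior Inverse-Gamma(37/10, 171/8)
obs 4: x=-1/2 → posterior Inverse-Gamma(21/5, 49/2)
obs 5: x=4 → posterior Inverse-Gamma(47/10, 53/2)
obs 6: x=3/2 → posterior Inverse-Gamma(26/5, 213/8)
obs 7: x=0 → posterior Inverse-Gamma(57/10, 229/8)
obs 8: x=-7 → posterior Inverse-Gamma(31/5, 553/8)
obs 9: x=-1 → posterior Inverse-Gamma(67/10, 589/8)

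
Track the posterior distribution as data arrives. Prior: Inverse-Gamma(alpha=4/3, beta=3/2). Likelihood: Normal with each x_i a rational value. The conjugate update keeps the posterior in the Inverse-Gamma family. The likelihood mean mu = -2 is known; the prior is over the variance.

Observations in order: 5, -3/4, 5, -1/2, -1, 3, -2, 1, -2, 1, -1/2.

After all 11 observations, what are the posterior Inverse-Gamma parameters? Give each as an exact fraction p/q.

obs 1: x=5 → posterior Inverse-Gamma(11/6, 26)
obs 2: x=-3/4 → posterior Inverse-Gamma(7/3, 857/32)
obs 3: x=5 → posterior Inverse-Gamma(17/6, 1641/32)
obs 4: x=-1/2 → posterior Inverse-Gamma(10/3, 1677/32)
obs 5: x=-1 → posterior Inverse-Gamma(23/6, 1693/32)
obs 6: x=3 → posterior Inverse-Gamma(13/3, 2093/32)
obs 7: x=-2 → posterior Inverse-Gamma(29/6, 2093/32)
obs 8: x=1 → posterior Inverse-Gamma(16/3, 2237/32)
obs 9: x=-2 → posterior Inverse-Gamma(35/6, 2237/32)
obs 10: x=1 → posterior Inverse-Gamma(19/3, 2381/32)
obs 11: x=-1/2 → posterior Inverse-Gamma(41/6, 2417/32)

alpha=41/6, beta=2417/32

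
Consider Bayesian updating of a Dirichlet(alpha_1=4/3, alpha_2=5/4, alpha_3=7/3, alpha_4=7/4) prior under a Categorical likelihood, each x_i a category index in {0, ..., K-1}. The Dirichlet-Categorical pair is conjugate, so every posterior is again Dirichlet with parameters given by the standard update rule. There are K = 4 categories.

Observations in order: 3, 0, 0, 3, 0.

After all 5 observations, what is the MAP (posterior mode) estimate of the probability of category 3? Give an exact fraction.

obs 1: x=3 → posterior Dirichlet(4/3, 5/4, 7/3, 11/4)
obs 2: x=0 → posterior Dirichlet(7/3, 5/4, 7/3, 11/4)
obs 3: x=0 → posterior Dirichlet(10/3, 5/4, 7/3, 11/4)
obs 4: x=3 → posterior Dirichlet(10/3, 5/4, 7/3, 15/4)
obs 5: x=0 → posterior Dirichlet(13/3, 5/4, 7/3, 15/4)

33/92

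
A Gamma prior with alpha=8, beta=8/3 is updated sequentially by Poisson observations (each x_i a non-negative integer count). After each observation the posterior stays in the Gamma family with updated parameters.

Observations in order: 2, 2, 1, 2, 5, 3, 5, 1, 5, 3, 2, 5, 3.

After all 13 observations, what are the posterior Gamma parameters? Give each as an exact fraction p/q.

obs 1: x=2 → posterior Gamma(10, 11/3)
obs 2: x=2 → posterior Gamma(12, 14/3)
obs 3: x=1 → posterior Gamma(13, 17/3)
obs 4: x=2 → posterior Gamma(15, 20/3)
obs 5: x=5 → posterior Gamma(20, 23/3)
obs 6: x=3 → posterior Gamma(23, 26/3)
obs 7: x=5 → posterior Gamma(28, 29/3)
obs 8: x=1 → posterior Gamma(29, 32/3)
obs 9: x=5 → posterior Gamma(34, 35/3)
obs 10: x=3 → posterior Gamma(37, 38/3)
obs 11: x=2 → posterior Gamma(39, 41/3)
obs 12: x=5 → posterior Gamma(44, 44/3)
obs 13: x=3 → posterior Gamma(47, 47/3)

alpha=47, beta=47/3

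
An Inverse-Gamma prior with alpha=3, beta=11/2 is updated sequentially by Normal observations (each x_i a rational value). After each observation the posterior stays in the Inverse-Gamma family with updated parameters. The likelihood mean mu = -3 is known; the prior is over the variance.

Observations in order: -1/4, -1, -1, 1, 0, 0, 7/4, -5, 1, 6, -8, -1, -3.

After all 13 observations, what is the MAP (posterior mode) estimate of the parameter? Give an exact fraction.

obs 1: x=-1/4 → posterior Inverse-Gamma(7/2, 297/32)
obs 2: x=-1 → posterior Inverse-Gamma(4, 361/32)
obs 3: x=-1 → posterior Inverse-Gamma(9/2, 425/32)
obs 4: x=1 → posterior Inverse-Gamma(5, 681/32)
obs 5: x=0 → posterior Inverse-Gamma(11/2, 825/32)
obs 6: x=0 → posterior Inverse-Gamma(6, 969/32)
obs 7: x=7/4 → posterior Inverse-Gamma(13/2, 665/16)
obs 8: x=-5 → posterior Inverse-Gamma(7, 697/16)
obs 9: x=1 → posterior Inverse-Gamma(15/2, 825/16)
obs 10: x=6 → posterior Inverse-Gamma(8, 1473/16)
obs 11: x=-8 → posterior Inverse-Gamma(17/2, 1673/16)
obs 12: x=-1 → posterior Inverse-Gamma(9, 1705/16)
obs 13: x=-3 → posterior Inverse-Gamma(19/2, 1705/16)

1705/168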